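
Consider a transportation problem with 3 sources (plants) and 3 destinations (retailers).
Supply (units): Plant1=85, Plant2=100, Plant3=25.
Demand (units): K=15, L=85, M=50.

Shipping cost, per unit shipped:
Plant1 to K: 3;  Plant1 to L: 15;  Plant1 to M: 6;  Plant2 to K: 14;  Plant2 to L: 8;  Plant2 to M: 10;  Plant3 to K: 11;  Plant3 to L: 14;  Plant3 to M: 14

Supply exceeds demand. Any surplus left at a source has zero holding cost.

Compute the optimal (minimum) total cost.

An optimal shipping plan:
  Plant1→K: 15 units
  Plant1→M: 50 units
  Plant2→L: 85 units
Total cost = 1025.
(Supply check: Plant1 ships 65; Plant2 ships 85; Plant3 ships 0.)

1025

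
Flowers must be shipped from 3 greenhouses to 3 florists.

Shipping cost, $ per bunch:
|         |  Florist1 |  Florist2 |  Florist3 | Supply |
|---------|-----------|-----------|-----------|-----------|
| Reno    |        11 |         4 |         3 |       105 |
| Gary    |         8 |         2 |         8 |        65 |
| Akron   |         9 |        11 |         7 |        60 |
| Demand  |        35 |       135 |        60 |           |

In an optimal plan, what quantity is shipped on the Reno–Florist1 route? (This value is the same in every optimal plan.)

Solving gives:
  Reno→Florist2: 70 × $4 = $280
  Reno→Florist3: 35 × $3 = $105
  Gary→Florist2: 65 × $2 = $130
  Akron→Florist1: 35 × $9 = $315
  Akron→Florist3: 25 × $7 = $175
Total cost = $1005.
The route Reno→Florist1 is not used.

0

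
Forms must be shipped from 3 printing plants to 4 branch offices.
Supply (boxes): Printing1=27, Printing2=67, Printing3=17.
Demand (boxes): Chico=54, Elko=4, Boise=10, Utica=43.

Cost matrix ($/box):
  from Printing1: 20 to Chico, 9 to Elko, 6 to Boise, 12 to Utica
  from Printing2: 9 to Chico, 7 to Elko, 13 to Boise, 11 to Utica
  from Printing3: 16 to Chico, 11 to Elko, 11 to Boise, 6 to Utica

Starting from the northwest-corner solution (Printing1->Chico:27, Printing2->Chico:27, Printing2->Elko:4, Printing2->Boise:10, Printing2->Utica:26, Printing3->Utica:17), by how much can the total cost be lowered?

Current plan cost = 27·20 + 27·9 + 4·7 + 10·13 + 26·11 + 17·6 = $1329.
Optimal plan:
  Printing1→Boise: 10 × $6 = $60
  Printing1→Utica: 17 × $12 = $204
  Printing2→Chico: 54 × $9 = $486
  Printing2→Elko: 4 × $7 = $28
  Printing2→Utica: 9 × $11 = $99
  Printing3→Utica: 17 × $6 = $102
Optimal cost = $979.
Saving = 1329 − 979 = $350.

350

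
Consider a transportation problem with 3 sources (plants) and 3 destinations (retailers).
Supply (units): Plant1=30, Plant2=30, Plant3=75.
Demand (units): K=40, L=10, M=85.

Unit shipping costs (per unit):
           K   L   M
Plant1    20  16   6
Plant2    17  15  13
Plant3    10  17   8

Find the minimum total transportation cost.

Optimal allocation:
  Plant1->M: 30 × 6 = 180
  Plant2->L: 10 × 15 = 150
  Plant2->M: 20 × 13 = 260
  Plant3->K: 40 × 10 = 400
  Plant3->M: 35 × 8 = 280
Total = 180 + 150 + 260 + 400 + 280 = 1270.
(Supply check: Plant1 ships 30; Plant2 ships 30; Plant3 ships 75.)

1270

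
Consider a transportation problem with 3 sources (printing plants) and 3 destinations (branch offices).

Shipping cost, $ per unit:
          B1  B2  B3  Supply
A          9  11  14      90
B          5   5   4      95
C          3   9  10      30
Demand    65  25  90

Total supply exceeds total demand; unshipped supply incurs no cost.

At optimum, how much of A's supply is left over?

35

An optimal plan:
  A->B1: 35 × $9 = $315
  A->B2: 20 × $11 = $220
  B->B2: 5 × $5 = $25
  B->B3: 90 × $4 = $360
  C->B1: 30 × $3 = $90
Total cost = $1010.
A ships 55 of its 90, leaving 35.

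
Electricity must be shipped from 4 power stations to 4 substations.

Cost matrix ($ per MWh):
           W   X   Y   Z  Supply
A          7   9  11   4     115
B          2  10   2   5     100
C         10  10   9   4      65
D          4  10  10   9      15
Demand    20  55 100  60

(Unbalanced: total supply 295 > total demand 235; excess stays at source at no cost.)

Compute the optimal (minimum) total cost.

1030

A cheapest plan:
  A–W: 5 × $7 = $35
  A–X: 55 × $9 = $495
  A–Z: 55 × $4 = $220
  B–Y: 100 × $2 = $200
  C–Z: 5 × $4 = $20
  D–W: 15 × $4 = $60
Total = 35 + 495 + 220 + 200 + 20 + 60 = $1030.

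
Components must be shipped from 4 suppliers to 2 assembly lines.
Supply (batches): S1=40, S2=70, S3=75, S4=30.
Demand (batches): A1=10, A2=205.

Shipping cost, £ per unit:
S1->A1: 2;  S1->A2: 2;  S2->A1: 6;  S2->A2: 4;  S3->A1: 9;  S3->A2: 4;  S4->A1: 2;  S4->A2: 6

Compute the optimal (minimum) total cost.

A cheapest plan:
  S1–A2: 40 × £2 = £80
  S2–A2: 70 × £4 = £280
  S3–A2: 75 × £4 = £300
  S4–A1: 10 × £2 = £20
  S4–A2: 20 × £6 = £120
Total = 80 + 280 + 300 + 20 + 120 = £800.

800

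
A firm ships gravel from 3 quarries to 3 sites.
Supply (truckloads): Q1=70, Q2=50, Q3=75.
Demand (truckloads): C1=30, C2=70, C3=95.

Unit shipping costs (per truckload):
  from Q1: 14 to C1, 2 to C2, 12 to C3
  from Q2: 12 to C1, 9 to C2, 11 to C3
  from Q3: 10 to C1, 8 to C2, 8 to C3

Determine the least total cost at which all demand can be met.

1320

A cheapest plan:
  Q1 to C2: 70 × 2 = 140
  Q2 to C1: 30 × 12 = 360
  Q2 to C3: 20 × 11 = 220
  Q3 to C3: 75 × 8 = 600
Total = 140 + 360 + 220 + 600 = 1320.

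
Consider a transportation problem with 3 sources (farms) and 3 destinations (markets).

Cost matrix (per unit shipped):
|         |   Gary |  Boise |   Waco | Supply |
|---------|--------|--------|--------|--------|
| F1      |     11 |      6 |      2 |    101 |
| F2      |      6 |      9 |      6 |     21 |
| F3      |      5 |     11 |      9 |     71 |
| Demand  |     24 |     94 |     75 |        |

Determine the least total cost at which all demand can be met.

1132

A cheapest plan:
  F1->Boise: 26 × 6 = 156
  F1->Waco: 75 × 2 = 150
  F2->Boise: 21 × 9 = 189
  F3->Gary: 24 × 5 = 120
  F3->Boise: 47 × 11 = 517
Total = 156 + 150 + 189 + 120 + 517 = 1132.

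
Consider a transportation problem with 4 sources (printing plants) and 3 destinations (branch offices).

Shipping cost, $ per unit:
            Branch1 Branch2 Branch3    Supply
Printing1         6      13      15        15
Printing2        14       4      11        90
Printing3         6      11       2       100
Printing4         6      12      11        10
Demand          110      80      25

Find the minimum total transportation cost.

An optimal shipping plan:
  Printing1–Branch1: 15 × $6 = $90
  Printing2–Branch1: 10 × $14 = $140
  Printing2–Branch2: 80 × $4 = $320
  Printing3–Branch1: 75 × $6 = $450
  Printing3–Branch3: 25 × $2 = $50
  Printing4–Branch1: 10 × $6 = $60
Total = 90 + 140 + 320 + 450 + 50 + 60 = $1110.

1110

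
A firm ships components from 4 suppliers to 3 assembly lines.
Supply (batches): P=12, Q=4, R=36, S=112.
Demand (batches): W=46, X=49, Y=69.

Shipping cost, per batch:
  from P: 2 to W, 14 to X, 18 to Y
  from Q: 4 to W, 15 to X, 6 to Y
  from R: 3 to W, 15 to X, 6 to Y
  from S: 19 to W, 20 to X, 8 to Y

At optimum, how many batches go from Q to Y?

0

Optimal shipments:
  P–W: 10 × 2 = 20
  P–X: 2 × 14 = 28
  Q–X: 4 × 15 = 60
  R–W: 36 × 3 = 108
  S–X: 43 × 20 = 860
  S–Y: 69 × 8 = 552
Total cost = 1628.
The route Q→Y is not used.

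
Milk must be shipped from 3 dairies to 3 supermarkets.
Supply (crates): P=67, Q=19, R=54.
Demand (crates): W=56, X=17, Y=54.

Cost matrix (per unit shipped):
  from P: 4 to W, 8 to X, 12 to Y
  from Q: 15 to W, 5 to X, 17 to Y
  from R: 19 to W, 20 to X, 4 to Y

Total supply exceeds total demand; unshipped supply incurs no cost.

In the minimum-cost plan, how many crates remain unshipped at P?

11

An optimal plan:
  P to W: 56 × 4 = 224
  Q to X: 17 × 5 = 85
  R to Y: 54 × 4 = 216
Total cost = 525.
P ships 56 of its 67, leaving 11.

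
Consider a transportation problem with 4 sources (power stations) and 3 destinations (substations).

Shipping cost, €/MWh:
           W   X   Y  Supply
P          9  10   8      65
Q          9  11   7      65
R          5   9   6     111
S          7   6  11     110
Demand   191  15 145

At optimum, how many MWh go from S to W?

The minimum-cost plan:
  P to Y: 65 × €8 = €520
  Q to Y: 65 × €7 = €455
  R to W: 96 × €5 = €480
  R to Y: 15 × €6 = €90
  S to W: 95 × €7 = €665
  S to X: 15 × €6 = €90
Total cost = €2300.
So S→W carries 95 MWh.

95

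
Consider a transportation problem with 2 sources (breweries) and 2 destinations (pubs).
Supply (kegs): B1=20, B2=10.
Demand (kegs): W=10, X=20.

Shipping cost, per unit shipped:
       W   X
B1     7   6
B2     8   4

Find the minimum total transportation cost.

An optimal shipping plan:
  B1→W: 10 × 7 = 70
  B1→X: 10 × 6 = 60
  B2→X: 10 × 4 = 40
Total = 70 + 60 + 40 = 170.

170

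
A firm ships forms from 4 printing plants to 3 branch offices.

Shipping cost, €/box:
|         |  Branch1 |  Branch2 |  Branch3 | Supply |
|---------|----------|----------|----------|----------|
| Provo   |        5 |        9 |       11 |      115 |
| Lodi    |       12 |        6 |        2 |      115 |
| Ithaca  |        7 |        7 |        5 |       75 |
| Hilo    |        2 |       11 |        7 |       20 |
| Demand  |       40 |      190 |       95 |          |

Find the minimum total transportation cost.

One minimum-cost allocation:
  Provo->Branch1: 20 × €5 = €100
  Provo->Branch2: 95 × €9 = €855
  Lodi->Branch2: 20 × €6 = €120
  Lodi->Branch3: 95 × €2 = €190
  Ithaca->Branch2: 75 × €7 = €525
  Hilo->Branch1: 20 × €2 = €40
Total = 100 + 855 + 120 + 190 + 525 + 40 = €1830.

1830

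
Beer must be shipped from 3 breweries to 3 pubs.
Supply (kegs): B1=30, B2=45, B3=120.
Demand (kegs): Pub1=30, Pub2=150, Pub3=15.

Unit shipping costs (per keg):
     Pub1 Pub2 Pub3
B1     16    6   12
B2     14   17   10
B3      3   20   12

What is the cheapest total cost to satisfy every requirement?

One minimum-cost allocation:
  B1->Pub2: 30 × 6 = 180
  B2->Pub2: 45 × 17 = 765
  B3->Pub1: 30 × 3 = 90
  B3->Pub2: 75 × 20 = 1500
  B3->Pub3: 15 × 12 = 180
Total = 180 + 765 + 90 + 1500 + 180 = 2715.

2715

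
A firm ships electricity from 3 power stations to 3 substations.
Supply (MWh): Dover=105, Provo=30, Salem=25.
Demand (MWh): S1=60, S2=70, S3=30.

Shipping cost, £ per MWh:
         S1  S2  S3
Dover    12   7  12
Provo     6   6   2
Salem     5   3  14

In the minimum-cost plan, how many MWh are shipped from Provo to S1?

The minimum-cost plan:
  Dover–S1: 35 × £12 = £420
  Dover–S2: 70 × £7 = £490
  Provo–S3: 30 × £2 = £60
  Salem–S1: 25 × £5 = £125
Total cost = £1095.
The route Provo→S1 is not used.

0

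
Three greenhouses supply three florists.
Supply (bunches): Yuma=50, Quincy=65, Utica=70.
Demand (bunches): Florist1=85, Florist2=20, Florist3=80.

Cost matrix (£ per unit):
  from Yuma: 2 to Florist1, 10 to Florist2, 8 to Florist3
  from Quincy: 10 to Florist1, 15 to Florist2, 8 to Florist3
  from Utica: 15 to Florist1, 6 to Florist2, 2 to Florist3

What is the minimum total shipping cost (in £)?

An optimal shipping plan:
  Yuma to Florist1: 50 × £2 = £100
  Quincy to Florist1: 35 × £10 = £350
  Quincy to Florist3: 30 × £8 = £240
  Utica to Florist2: 20 × £6 = £120
  Utica to Florist3: 50 × £2 = £100
Total = 100 + 350 + 240 + 120 + 100 = £910.
(Supply check: Yuma ships 50; Quincy ships 65; Utica ships 70.)

910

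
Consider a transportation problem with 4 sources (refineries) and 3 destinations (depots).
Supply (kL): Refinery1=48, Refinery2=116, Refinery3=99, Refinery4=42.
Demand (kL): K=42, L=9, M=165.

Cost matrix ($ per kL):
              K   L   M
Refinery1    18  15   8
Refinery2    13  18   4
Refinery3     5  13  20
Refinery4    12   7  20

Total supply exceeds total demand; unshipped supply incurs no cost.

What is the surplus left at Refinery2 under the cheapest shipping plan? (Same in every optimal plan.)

An optimal plan:
  Refinery1->M: 48 × $8 = $384
  Refinery2->M: 116 × $4 = $464
  Refinery3->K: 42 × $5 = $210
  Refinery3->M: 1 × $20 = $20
  Refinery4->L: 9 × $7 = $63
Total cost = $1141.
Refinery2 ships 116 of its 116, leaving 0.

0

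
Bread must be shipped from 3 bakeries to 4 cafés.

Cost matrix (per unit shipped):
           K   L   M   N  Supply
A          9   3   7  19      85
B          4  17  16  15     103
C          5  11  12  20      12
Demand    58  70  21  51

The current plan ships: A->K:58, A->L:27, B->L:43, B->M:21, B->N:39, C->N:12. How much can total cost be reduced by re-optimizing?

Current plan cost = 58·9 + 27·3 + 43·17 + 21·16 + 39·15 + 12·20 = 2495.
Optimal plan:
  A to L: 70 × 3 = 210
  A to M: 15 × 7 = 105
  B to K: 52 × 4 = 208
  B to N: 51 × 15 = 765
  C to K: 6 × 5 = 30
  C to M: 6 × 12 = 72
Optimal cost = 1390.
Saving = 2495 − 1390 = 1105.

1105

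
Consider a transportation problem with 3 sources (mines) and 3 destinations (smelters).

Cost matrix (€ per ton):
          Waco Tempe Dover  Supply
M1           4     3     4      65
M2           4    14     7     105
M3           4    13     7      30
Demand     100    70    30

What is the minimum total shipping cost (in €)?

870

Optimal allocation:
  M1–Tempe: 65 × €3 = €195
  M2–Waco: 75 × €4 = €300
  M2–Dover: 30 × €7 = €210
  M3–Waco: 25 × €4 = €100
  M3–Tempe: 5 × €13 = €65
Total = 195 + 300 + 210 + 100 + 65 = €870.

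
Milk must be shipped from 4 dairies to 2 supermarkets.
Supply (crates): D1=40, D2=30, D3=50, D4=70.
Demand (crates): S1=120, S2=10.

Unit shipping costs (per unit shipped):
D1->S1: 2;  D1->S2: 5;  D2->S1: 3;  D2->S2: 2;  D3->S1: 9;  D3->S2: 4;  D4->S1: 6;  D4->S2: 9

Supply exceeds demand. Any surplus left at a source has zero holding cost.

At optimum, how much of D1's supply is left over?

Minimum-cost shipments:
  D1->S1: 40 × 2 = 80
  D2->S1: 30 × 3 = 90
  D3->S2: 10 × 4 = 40
  D4->S1: 50 × 6 = 300
Total cost = 510.
D1 ships 40 of its 40, leaving 0.

0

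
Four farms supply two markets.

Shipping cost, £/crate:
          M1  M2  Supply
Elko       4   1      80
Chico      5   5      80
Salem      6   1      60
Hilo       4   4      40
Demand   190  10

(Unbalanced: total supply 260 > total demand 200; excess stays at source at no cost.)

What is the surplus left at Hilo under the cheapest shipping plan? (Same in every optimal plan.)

0

Minimum-cost shipments:
  Elko→M1: 80 × £4 = £320
  Chico→M1: 70 × £5 = £350
  Salem→M2: 10 × £1 = £10
  Hilo→M1: 40 × £4 = £160
Total cost = £840.
Hilo ships 40 of its 40, leaving 0.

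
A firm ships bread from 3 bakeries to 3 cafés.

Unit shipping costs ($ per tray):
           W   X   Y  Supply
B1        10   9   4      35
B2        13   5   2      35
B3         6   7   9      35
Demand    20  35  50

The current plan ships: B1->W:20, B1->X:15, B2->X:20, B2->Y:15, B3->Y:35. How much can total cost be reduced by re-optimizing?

Current plan cost = 20·10 + 15·9 + 20·5 + 15·2 + 35·9 = $780.
Optimal plan:
  B1->Y: 35 × $4 = $140
  B2->X: 20 × $5 = $100
  B2->Y: 15 × $2 = $30
  B3->W: 20 × $6 = $120
  B3->X: 15 × $7 = $105
Optimal cost = $495.
Saving = 780 − 495 = $285.

285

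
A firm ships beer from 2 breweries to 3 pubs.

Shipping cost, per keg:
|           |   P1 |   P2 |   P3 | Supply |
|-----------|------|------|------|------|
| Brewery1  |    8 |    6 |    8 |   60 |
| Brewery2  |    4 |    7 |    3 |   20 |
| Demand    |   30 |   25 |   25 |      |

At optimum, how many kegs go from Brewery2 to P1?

0

The minimum-cost plan:
  Brewery1->P1: 30 kegs
  Brewery1->P2: 25 kegs
  Brewery1->P3: 5 kegs
  Brewery2->P3: 20 kegs
Total cost = 490.
The route Brewery2→P1 is not used.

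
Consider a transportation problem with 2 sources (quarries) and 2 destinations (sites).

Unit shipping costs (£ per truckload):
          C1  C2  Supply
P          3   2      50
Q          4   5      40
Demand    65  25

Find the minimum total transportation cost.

A cheapest plan:
  P→C1: 25 × £3 = £75
  P→C2: 25 × £2 = £50
  Q→C1: 40 × £4 = £160
Total = 75 + 50 + 160 = £285.

285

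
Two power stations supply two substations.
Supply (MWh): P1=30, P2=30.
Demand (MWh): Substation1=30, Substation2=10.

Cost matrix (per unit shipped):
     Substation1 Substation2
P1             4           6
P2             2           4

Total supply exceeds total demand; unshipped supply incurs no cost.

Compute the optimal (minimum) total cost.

120

A cheapest plan:
  P1–Substation2: 10 × 6 = 60
  P2–Substation1: 30 × 2 = 60
Total = 60 + 60 = 120.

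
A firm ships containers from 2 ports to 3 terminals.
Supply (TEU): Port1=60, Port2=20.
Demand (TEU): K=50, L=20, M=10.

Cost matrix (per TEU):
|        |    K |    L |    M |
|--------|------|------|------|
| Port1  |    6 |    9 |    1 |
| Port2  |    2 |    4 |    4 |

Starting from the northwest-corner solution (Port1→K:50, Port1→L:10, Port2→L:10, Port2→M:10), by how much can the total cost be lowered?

Current plan cost = 50·6 + 10·9 + 10·4 + 10·4 = 470.
Optimal plan:
  Port1→K: 50 × 6 = 300
  Port1→M: 10 × 1 = 10
  Port2→L: 20 × 4 = 80
Optimal cost = 390.
Saving = 470 − 390 = 80.

80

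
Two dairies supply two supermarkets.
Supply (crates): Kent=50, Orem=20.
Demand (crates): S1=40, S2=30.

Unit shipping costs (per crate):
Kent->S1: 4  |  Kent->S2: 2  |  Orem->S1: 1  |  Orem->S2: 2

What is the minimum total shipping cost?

160

A cheapest plan:
  Kent to S1: 20 crates
  Kent to S2: 30 crates
  Orem to S1: 20 crates
Total cost = 160.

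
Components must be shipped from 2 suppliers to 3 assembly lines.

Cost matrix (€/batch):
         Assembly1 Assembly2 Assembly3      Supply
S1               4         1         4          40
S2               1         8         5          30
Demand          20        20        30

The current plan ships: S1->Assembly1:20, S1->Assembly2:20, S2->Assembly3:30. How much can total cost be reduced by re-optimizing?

80

Current plan cost = 20·4 + 20·1 + 30·5 = €250.
Optimal plan:
  S1→Assembly2: 20 × €1 = €20
  S1→Assembly3: 20 × €4 = €80
  S2→Assembly1: 20 × €1 = €20
  S2→Assembly3: 10 × €5 = €50
Optimal cost = €170.
Saving = 250 − 170 = €80.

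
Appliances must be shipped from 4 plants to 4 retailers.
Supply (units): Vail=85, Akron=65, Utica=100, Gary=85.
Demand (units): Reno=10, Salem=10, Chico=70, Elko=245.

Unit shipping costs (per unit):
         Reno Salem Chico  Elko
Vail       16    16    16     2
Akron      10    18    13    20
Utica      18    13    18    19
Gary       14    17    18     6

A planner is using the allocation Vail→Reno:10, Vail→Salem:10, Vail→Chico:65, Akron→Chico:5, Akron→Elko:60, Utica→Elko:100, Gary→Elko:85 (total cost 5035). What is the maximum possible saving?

1715

Current plan cost = 10·16 + 10·16 + 65·16 + 5·13 + 60·20 + 100·19 + 85·6 = 5035.
Optimal plan:
  Vail→Elko: 85 × 2 = 170
  Akron→Reno: 10 × 10 = 100
  Akron→Chico: 55 × 13 = 715
  Utica→Salem: 10 × 13 = 130
  Utica→Chico: 15 × 18 = 270
  Utica→Elko: 75 × 19 = 1425
  Gary→Elko: 85 × 6 = 510
Optimal cost = 3320.
Saving = 5035 − 3320 = 1715.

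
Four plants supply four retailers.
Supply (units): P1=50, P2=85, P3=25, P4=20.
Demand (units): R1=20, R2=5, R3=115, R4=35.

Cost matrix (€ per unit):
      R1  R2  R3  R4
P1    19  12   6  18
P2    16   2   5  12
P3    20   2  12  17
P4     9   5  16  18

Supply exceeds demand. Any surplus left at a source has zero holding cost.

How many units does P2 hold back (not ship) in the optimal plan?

Minimum-cost shipments:
  P1–R3: 50 units
  P2–R3: 65 units
  P2–R4: 20 units
  P3–R2: 5 units
  P3–R4: 15 units
  P4–R1: 20 units
Total cost = €1310.
P2 ships 85 of its 85, leaving 0.

0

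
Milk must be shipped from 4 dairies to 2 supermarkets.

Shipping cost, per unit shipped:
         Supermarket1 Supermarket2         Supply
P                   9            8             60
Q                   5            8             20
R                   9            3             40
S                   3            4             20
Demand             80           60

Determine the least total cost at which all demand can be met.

Optimal allocation:
  P to Supermarket1: 40 × 9 = 360
  P to Supermarket2: 20 × 8 = 160
  Q to Supermarket1: 20 × 5 = 100
  R to Supermarket2: 40 × 3 = 120
  S to Supermarket1: 20 × 3 = 60
Total = 360 + 160 + 100 + 120 + 60 = 800.
(Supply check: P ships 60; Q ships 20; R ships 40; S ships 20.)

800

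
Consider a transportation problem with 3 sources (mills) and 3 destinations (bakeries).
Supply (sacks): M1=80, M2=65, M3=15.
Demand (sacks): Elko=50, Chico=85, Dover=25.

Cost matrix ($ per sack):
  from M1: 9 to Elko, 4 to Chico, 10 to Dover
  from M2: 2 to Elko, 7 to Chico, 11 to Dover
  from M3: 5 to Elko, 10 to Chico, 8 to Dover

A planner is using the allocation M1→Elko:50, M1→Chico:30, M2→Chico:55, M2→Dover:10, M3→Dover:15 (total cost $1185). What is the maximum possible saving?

500

Current plan cost = 50·9 + 30·4 + 55·7 + 10·11 + 15·8 = $1185.
Optimal plan:
  M1->Chico: 80 × $4 = $320
  M2->Elko: 50 × $2 = $100
  M2->Chico: 5 × $7 = $35
  M2->Dover: 10 × $11 = $110
  M3->Dover: 15 × $8 = $120
Optimal cost = $685.
Saving = 1185 − 685 = $500.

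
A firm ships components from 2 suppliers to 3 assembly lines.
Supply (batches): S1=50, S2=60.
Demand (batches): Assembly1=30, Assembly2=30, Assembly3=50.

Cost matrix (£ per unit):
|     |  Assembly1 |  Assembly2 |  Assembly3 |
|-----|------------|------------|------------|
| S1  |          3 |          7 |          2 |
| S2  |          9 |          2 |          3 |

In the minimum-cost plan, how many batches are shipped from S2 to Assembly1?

0

Optimal shipments:
  S1->Assembly1: 30 × £3 = £90
  S1->Assembly3: 20 × £2 = £40
  S2->Assembly2: 30 × £2 = £60
  S2->Assembly3: 30 × £3 = £90
Total cost = £280.
The route S2→Assembly1 is not used.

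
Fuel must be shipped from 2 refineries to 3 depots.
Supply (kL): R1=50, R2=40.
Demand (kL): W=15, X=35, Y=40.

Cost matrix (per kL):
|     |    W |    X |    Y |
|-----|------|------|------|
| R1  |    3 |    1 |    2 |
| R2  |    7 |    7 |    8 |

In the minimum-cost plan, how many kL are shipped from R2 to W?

Optimal shipments:
  R1–X: 35 kL
  R1–Y: 15 kL
  R2–W: 15 kL
  R2–Y: 25 kL
Total cost = 370.
So R2→W carries 15 kL.

15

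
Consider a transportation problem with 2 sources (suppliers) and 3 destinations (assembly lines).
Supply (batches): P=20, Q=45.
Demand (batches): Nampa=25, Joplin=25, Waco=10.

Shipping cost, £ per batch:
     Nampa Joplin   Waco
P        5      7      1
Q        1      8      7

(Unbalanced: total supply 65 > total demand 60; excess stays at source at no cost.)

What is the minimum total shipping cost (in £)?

A cheapest plan:
  P->Joplin: 10 × £7 = £70
  P->Waco: 10 × £1 = £10
  Q->Nampa: 25 × £1 = £25
  Q->Joplin: 15 × £8 = £120
Total = 70 + 10 + 25 + 120 = £225.

225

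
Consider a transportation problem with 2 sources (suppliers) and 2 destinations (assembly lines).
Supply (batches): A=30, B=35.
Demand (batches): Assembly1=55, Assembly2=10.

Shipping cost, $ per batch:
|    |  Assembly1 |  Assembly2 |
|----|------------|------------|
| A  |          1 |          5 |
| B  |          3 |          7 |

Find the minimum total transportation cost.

An optimal shipping plan:
  A->Assembly1: 20 × $1 = $20
  A->Assembly2: 10 × $5 = $50
  B->Assembly1: 35 × $3 = $105
Total = 20 + 50 + 105 = $175.

175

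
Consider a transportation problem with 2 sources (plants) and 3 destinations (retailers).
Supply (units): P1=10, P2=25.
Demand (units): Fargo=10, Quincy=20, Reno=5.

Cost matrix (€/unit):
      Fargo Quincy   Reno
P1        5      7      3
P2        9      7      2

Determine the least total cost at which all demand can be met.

An optimal shipping plan:
  P1->Fargo: 10 × €5 = €50
  P2->Quincy: 20 × €7 = €140
  P2->Reno: 5 × €2 = €10
Total = 50 + 140 + 10 = €200.

200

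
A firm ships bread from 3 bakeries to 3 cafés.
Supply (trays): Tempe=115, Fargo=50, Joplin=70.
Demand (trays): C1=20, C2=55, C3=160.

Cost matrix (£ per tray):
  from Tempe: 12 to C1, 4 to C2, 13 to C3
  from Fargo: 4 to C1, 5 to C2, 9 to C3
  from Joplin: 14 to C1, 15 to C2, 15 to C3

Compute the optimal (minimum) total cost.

2400

A cheapest plan:
  Tempe→C2: 55 × £4 = £220
  Tempe→C3: 60 × £13 = £780
  Fargo→C1: 20 × £4 = £80
  Fargo→C3: 30 × £9 = £270
  Joplin→C3: 70 × £15 = £1050
Total = 220 + 780 + 80 + 270 + 1050 = £2400.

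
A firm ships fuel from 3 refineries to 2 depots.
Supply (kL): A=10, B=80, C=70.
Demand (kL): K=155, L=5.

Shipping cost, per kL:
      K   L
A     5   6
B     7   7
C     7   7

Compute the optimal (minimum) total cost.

1100

A cheapest plan:
  A–K: 10 × 5 = 50
  B–K: 80 × 7 = 560
  C–K: 65 × 7 = 455
  C–L: 5 × 7 = 35
Total = 50 + 560 + 455 + 35 = 1100.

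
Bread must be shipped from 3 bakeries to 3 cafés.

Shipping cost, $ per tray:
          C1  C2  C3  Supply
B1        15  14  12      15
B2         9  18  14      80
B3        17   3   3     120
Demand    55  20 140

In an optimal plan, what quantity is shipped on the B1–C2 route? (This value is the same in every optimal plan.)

0

Solving gives:
  B1->C3: 15 × $12 = $180
  B2->C1: 55 × $9 = $495
  B2->C3: 25 × $14 = $350
  B3->C2: 20 × $3 = $60
  B3->C3: 100 × $3 = $300
Total cost = $1385.
The route B1→C2 is not used.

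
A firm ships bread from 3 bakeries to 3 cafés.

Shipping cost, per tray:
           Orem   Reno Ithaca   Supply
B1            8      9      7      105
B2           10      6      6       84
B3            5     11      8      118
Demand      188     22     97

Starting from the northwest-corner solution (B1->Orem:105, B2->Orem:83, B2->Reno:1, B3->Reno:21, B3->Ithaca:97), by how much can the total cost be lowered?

Current plan cost = 105·8 + 83·10 + 1·6 + 21·11 + 97·8 = 2683.
Optimal plan:
  B1->Orem: 70 × 8 = 560
  B1->Ithaca: 35 × 7 = 245
  B2->Reno: 22 × 6 = 132
  B2->Ithaca: 62 × 6 = 372
  B3->Orem: 118 × 5 = 590
Optimal cost = 1899.
Saving = 2683 − 1899 = 784.

784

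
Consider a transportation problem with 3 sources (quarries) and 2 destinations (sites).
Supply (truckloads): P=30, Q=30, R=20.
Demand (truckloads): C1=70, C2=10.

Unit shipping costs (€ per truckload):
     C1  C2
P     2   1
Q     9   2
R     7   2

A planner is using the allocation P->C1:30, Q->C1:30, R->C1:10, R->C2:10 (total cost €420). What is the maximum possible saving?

Current plan cost = 30·2 + 30·9 + 10·7 + 10·2 = €420.
Optimal plan:
  P–C1: 30 × €2 = €60
  Q–C1: 20 × €9 = €180
  Q–C2: 10 × €2 = €20
  R–C1: 20 × €7 = €140
Optimal cost = €400.
Saving = 420 − 400 = €20.

20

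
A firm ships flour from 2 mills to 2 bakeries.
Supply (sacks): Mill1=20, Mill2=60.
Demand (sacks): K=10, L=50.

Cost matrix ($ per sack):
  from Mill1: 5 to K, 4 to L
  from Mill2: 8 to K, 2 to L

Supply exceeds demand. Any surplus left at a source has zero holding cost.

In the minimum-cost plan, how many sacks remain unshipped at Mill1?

10

Minimum-cost shipments:
  Mill1→K: 10 × $5 = $50
  Mill2→L: 50 × $2 = $100
Total cost = $150.
Mill1 ships 10 of its 20, leaving 10.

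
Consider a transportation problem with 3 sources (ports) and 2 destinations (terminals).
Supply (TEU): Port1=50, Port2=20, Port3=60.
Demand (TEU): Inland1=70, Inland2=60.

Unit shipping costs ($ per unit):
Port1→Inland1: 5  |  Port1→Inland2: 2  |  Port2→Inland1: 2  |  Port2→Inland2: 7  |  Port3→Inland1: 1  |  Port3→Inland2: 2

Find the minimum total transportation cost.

210

A cheapest plan:
  Port1->Inland2: 50 × $2 = $100
  Port2->Inland1: 20 × $2 = $40
  Port3->Inland1: 50 × $1 = $50
  Port3->Inland2: 10 × $2 = $20
Total = 100 + 40 + 50 + 20 = $210.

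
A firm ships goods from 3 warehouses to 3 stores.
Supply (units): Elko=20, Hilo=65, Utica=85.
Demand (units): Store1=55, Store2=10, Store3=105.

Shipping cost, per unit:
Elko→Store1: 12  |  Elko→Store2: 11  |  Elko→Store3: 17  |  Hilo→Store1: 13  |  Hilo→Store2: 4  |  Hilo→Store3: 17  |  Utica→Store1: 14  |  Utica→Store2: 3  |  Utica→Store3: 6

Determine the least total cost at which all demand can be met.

1585

One minimum-cost allocation:
  Elko→Store1: 20 units
  Hilo→Store1: 35 units
  Hilo→Store2: 10 units
  Hilo→Store3: 20 units
  Utica→Store3: 85 units
Total cost = 1585.
(Supply check: Elko ships 20; Hilo ships 65; Utica ships 85.)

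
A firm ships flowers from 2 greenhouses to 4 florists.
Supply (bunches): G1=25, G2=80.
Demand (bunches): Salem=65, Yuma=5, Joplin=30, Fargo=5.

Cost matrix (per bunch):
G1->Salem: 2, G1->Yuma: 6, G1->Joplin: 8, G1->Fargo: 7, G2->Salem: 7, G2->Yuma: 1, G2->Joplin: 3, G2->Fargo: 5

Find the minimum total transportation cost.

An optimal shipping plan:
  G1→Salem: 25 bunches
  G2→Salem: 40 bunches
  G2→Yuma: 5 bunches
  G2→Joplin: 30 bunches
  G2→Fargo: 5 bunches
Total cost = 450.
(Supply check: G1 ships 25; G2 ships 80.)

450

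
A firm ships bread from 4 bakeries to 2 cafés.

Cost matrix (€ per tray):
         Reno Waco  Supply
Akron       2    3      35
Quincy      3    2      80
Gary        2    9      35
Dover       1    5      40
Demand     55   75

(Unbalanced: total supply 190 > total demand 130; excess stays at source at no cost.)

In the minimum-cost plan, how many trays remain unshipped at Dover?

0

An optimal plan:
  Quincy to Waco: 75 × €2 = €150
  Gary to Reno: 15 × €2 = €30
  Dover to Reno: 40 × €1 = €40
Total cost = €220.
Dover ships 40 of its 40, leaving 0.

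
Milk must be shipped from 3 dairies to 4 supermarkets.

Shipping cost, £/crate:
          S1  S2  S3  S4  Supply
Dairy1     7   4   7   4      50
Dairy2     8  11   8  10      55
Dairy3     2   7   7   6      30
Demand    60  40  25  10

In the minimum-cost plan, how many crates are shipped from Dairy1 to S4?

Solving gives:
  Dairy1–S2: 40 × £4 = £160
  Dairy1–S4: 10 × £4 = £40
  Dairy2–S1: 30 × £8 = £240
  Dairy2–S3: 25 × £8 = £200
  Dairy3–S1: 30 × £2 = £60
Total cost = £700.
So Dairy1→S4 carries 10 crates.

10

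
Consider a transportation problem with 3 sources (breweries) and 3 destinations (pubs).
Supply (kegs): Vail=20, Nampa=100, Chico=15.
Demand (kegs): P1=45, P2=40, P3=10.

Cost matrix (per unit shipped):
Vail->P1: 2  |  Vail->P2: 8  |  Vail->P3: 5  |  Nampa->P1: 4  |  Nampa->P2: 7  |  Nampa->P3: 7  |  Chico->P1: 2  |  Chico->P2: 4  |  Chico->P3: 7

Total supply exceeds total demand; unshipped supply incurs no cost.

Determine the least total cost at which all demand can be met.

An optimal shipping plan:
  Vail→P1: 10 × 2 = 20
  Vail→P3: 10 × 5 = 50
  Nampa→P1: 35 × 4 = 140
  Nampa→P2: 25 × 7 = 175
  Chico→P2: 15 × 4 = 60
Total = 20 + 50 + 140 + 175 + 60 = 445.
(Supply check: Vail ships 20; Nampa ships 60; Chico ships 15.)

445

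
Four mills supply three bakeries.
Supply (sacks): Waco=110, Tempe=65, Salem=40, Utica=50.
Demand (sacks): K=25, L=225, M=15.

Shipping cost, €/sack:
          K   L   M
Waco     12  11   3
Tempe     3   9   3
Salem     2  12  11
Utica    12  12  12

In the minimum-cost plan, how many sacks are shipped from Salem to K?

The minimum-cost plan:
  Waco to L: 95 sacks
  Waco to M: 15 sacks
  Tempe to L: 65 sacks
  Salem to K: 25 sacks
  Salem to L: 15 sacks
  Utica to L: 50 sacks
Total cost = €2505.
So Salem→K carries 25 sacks.

25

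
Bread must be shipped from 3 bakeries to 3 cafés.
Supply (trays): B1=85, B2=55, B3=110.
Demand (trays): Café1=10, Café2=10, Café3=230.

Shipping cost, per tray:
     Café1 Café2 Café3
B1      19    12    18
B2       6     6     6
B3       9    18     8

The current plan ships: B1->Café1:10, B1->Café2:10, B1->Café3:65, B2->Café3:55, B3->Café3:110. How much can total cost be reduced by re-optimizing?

10

Current plan cost = 10·19 + 10·12 + 65·18 + 55·6 + 110·8 = 2690.
Optimal plan:
  B1–Café2: 10 × 12 = 120
  B1–Café3: 75 × 18 = 1350
  B2–Café1: 10 × 6 = 60
  B2–Café3: 45 × 6 = 270
  B3–Café3: 110 × 8 = 880
Optimal cost = 2680.
Saving = 2690 − 2680 = 10.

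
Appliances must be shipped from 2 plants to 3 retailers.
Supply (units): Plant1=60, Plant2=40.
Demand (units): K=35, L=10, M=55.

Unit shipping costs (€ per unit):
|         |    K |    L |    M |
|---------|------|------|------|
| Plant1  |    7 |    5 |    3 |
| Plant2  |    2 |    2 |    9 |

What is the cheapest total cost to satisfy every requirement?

270

An optimal shipping plan:
  Plant1–L: 5 × €5 = €25
  Plant1–M: 55 × €3 = €165
  Plant2–K: 35 × €2 = €70
  Plant2–L: 5 × €2 = €10
Total = 25 + 165 + 70 + 10 = €270.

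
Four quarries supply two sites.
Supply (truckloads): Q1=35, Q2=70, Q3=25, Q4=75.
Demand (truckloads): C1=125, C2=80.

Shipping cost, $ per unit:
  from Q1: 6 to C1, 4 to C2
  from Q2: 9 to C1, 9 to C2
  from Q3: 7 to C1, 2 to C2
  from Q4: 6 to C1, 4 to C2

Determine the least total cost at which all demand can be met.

One minimum-cost allocation:
  Q1–C1: 35 × $6 = $210
  Q2–C1: 70 × $9 = $630
  Q3–C2: 25 × $2 = $50
  Q4–C1: 20 × $6 = $120
  Q4–C2: 55 × $4 = $220
Total = 210 + 630 + 50 + 120 + 220 = $1230.
(Supply check: Q1 ships 35; Q2 ships 70; Q3 ships 25; Q4 ships 75.)

1230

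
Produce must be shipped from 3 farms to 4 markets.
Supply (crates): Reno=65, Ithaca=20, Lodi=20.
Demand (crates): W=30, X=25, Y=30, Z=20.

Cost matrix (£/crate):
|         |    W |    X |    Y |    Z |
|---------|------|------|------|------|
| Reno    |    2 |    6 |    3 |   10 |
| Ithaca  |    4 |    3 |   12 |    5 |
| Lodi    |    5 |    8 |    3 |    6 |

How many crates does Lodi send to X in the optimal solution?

0

The minimum-cost plan:
  Reno→W: 30 crates
  Reno→X: 5 crates
  Reno→Y: 30 crates
  Ithaca→X: 20 crates
  Lodi→Z: 20 crates
Total cost = £360.
The route Lodi→X is not used.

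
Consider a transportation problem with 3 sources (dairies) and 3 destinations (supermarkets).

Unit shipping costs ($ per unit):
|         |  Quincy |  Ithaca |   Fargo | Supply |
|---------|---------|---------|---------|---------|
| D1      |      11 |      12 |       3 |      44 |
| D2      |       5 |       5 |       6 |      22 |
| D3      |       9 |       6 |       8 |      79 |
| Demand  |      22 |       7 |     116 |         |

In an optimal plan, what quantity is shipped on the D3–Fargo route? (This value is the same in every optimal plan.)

72

The minimum-cost plan:
  D1–Fargo: 44 × $3 = $132
  D2–Quincy: 22 × $5 = $110
  D3–Ithaca: 7 × $6 = $42
  D3–Fargo: 72 × $8 = $576
Total cost = $860.
So D3→Fargo carries 72 crates.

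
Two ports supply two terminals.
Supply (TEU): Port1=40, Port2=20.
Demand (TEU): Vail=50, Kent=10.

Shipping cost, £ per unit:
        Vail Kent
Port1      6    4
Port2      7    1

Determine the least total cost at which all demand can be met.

320

One minimum-cost allocation:
  Port1->Vail: 40 × £6 = £240
  Port2->Vail: 10 × £7 = £70
  Port2->Kent: 10 × £1 = £10
Total = 240 + 70 + 10 = £320.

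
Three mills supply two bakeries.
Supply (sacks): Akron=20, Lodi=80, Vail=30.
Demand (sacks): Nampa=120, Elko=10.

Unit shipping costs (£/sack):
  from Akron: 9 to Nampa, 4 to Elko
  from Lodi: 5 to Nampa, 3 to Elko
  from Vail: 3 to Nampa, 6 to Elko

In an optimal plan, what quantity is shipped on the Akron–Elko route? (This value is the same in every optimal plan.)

Solving gives:
  Akron to Nampa: 10 × £9 = £90
  Akron to Elko: 10 × £4 = £40
  Lodi to Nampa: 80 × £5 = £400
  Vail to Nampa: 30 × £3 = £90
Total cost = £620.
So Akron→Elko carries 10 sacks.

10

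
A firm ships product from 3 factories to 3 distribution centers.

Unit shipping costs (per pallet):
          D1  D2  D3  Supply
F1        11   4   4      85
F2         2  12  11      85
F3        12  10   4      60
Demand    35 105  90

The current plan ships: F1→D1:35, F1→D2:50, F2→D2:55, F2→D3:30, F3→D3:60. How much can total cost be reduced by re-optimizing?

Current plan cost = 35·11 + 50·4 + 55·12 + 30·11 + 60·4 = 1815.
Optimal plan:
  F1–D2: 85 × 4 = 340
  F2–D1: 35 × 2 = 70
  F2–D2: 20 × 12 = 240
  F2–D3: 30 × 11 = 330
  F3–D3: 60 × 4 = 240
Optimal cost = 1220.
Saving = 1815 − 1220 = 595.

595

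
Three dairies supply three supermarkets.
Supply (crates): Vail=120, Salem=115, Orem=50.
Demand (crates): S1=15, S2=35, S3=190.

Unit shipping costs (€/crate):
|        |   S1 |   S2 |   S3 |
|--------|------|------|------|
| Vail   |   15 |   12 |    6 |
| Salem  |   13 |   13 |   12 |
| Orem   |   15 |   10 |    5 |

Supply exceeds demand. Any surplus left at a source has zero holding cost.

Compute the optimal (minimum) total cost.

1860

Optimal allocation:
  Vail–S3: 120 crates
  Salem–S1: 15 crates
  Salem–S2: 35 crates
  Salem–S3: 20 crates
  Orem–S3: 50 crates
Total cost = €1860.
(Supply check: Vail ships 120; Salem ships 70; Orem ships 50.)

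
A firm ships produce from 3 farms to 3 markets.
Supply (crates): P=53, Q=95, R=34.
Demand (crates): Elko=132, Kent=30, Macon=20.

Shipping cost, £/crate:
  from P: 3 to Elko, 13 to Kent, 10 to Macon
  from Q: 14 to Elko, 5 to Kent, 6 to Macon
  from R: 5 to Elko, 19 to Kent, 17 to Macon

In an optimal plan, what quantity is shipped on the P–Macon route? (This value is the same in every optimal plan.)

The minimum-cost plan:
  P to Elko: 53 × £3 = £159
  Q to Elko: 45 × £14 = £630
  Q to Kent: 30 × £5 = £150
  Q to Macon: 20 × £6 = £120
  R to Elko: 34 × £5 = £170
Total cost = £1229.
The route P→Macon is not used.

0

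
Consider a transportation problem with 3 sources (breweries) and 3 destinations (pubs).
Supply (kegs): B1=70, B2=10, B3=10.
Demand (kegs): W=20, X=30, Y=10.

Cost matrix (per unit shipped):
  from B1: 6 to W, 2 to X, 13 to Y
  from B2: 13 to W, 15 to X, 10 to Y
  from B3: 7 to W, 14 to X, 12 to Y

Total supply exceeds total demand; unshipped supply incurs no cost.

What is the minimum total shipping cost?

One minimum-cost allocation:
  B1–W: 20 × 6 = 120
  B1–X: 30 × 2 = 60
  B2–Y: 10 × 10 = 100
Total = 120 + 60 + 100 = 280.

280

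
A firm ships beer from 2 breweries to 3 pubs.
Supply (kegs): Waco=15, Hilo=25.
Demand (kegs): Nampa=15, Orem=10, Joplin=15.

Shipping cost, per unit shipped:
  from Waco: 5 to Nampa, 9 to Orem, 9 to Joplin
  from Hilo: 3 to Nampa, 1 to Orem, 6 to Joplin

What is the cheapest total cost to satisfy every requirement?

175

Optimal allocation:
  Waco->Nampa: 15 kegs
  Hilo->Orem: 10 kegs
  Hilo->Joplin: 15 kegs
Total cost = 175.
(Supply check: Waco ships 15; Hilo ships 25.)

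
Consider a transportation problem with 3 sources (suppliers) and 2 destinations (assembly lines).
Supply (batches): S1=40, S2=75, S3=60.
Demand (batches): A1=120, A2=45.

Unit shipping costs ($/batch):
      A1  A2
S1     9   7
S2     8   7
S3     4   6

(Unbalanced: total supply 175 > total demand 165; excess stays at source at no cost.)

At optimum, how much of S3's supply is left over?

An optimal plan:
  S1->A2: 40 × $7 = $280
  S2->A1: 60 × $8 = $480
  S2->A2: 5 × $7 = $35
  S3->A1: 60 × $4 = $240
Total cost = $1035.
S3 ships 60 of its 60, leaving 0.

0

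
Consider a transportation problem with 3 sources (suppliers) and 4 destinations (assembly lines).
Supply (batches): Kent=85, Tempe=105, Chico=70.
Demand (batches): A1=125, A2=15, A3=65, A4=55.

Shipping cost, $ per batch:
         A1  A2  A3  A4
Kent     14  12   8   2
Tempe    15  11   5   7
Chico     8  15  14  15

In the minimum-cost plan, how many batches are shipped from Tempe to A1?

Optimal shipments:
  Kent→A1: 30 × $14 = $420
  Kent→A4: 55 × $2 = $110
  Tempe→A1: 25 × $15 = $375
  Tempe→A2: 15 × $11 = $165
  Tempe→A3: 65 × $5 = $325
  Chico→A1: 70 × $8 = $560
Total cost = $1955.
So Tempe→A1 carries 25 batches.

25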